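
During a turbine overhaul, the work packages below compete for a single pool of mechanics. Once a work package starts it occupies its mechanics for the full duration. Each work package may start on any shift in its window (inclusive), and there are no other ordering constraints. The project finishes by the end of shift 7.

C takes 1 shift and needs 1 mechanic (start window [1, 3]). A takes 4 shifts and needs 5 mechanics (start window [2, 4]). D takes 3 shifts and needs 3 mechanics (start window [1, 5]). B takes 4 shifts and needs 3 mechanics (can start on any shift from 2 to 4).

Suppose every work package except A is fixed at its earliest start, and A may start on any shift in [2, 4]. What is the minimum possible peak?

8

A@2: s1:4  s2:11  s3:11  s4:8  s5:8  s6:0  s7:0 → peak 11
A@3: s1:4  s2:6  s3:11  s4:8  s5:8  s6:5  s7:0 → peak 11
A@4: s1:4  s2:6  s3:6  s4:8  s5:8  s6:5  s7:5 → peak 8
Best is A@4, peak 8.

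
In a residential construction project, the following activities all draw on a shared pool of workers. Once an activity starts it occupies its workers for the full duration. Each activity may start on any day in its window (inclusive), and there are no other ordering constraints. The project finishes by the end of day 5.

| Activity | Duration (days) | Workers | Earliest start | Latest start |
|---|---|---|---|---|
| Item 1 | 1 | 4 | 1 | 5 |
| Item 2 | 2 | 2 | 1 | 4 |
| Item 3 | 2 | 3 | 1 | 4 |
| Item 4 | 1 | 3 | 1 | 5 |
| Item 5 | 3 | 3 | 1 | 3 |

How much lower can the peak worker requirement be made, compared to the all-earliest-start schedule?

9

Early-start peak: d1:15  d2:8  d3:3  d4:0  d5:0 ⇒ 15.
Leveled (Item 1@1, Item 2@1, Item 3@2, Item 4@4, Item 5@3): d1:6  d2:5  d3:6  d4:6  d5:3 ⇒ 6.
Reduction 15 − 6 = 9.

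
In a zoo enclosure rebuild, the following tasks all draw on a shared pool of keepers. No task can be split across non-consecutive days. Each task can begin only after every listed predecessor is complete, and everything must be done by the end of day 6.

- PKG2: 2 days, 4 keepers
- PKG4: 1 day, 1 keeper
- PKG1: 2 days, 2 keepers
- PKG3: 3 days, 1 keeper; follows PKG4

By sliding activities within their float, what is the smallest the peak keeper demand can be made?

Early-start (PKG2@1, PKG4@1, PKG1@1, PKG3@2) gives peak 7: d1:7  d2:7  d3:1  d4:1  d5:0  d6:0.
Shift PKG4→3, PKG1→3, PKG3→4.
Schedule PKG2@1, PKG4@3, PKG1@3, PKG3@4: d1:4  d2:4  d3:3  d4:3  d5:1  d6:1 — peak 4.

4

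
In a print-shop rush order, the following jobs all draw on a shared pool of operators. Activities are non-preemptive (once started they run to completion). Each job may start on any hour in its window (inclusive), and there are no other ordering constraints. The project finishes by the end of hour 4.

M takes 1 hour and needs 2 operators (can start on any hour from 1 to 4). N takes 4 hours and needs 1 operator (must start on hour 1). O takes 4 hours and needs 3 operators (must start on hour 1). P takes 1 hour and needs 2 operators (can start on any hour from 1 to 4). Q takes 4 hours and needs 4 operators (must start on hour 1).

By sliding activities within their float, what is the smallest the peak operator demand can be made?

Early-start (M@1, N@1, O@1, P@1, Q@1) gives peak 12: h1:12  h2:8  h3:8  h4:8.
Shift P→2.
Schedule M@1, N@1, O@1, P@2, Q@1: h1:10  h2:10  h3:8  h4:8 — peak 10.
No arrangement of the 16 feasible schedules does better.

10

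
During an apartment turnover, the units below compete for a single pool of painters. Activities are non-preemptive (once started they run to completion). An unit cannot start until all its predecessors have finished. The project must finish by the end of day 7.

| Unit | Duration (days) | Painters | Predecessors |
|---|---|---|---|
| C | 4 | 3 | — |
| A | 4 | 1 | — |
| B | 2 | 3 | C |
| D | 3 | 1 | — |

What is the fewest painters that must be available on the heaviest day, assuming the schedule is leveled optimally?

Early-start (C@1, A@1, B@5, D@1) gives peak 5: d1:5  d2:5  d3:5  d4:4  d5:3  d6:3  d7:0.
Shift D→5.
Schedule C@1, A@1, B@5, D@5: d1:4  d2:4  d3:4  d4:4  d5:4  d6:4  d7:1 — peak 4.
Total painter-days = 25 over 7 days ⇒ peak ≥ ⌈25/7⌉ = 4, so 4 is optimal.

4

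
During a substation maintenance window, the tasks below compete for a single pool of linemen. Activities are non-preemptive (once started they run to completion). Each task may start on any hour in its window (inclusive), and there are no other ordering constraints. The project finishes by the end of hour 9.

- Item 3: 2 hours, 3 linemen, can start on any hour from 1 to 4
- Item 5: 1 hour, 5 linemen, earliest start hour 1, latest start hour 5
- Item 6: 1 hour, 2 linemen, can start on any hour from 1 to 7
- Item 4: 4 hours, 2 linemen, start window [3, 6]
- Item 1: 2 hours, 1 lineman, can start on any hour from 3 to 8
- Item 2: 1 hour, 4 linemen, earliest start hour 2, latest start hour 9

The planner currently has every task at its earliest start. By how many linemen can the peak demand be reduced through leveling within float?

5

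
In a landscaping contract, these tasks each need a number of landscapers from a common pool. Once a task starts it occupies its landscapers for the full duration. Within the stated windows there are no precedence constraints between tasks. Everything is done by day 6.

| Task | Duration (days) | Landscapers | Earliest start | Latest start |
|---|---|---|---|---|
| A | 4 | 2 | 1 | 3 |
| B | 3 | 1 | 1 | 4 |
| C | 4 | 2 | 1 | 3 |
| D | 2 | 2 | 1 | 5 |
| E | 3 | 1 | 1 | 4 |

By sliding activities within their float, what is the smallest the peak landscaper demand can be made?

5

Early-start (A@1, B@1, C@1, D@1, E@1) gives peak 8: d1:8  d2:8  d3:6  d4:4  d5:0  d6:0.
Shift D→5, E→4.
Schedule A@1, B@1, C@1, D@5, E@4: d1:5  d2:5  d3:5  d4:5  d5:3  d6:3 — peak 5.
Total landscaper-days = 26 over 6 days ⇒ peak ≥ ⌈26/6⌉ = 5, so 5 is optimal.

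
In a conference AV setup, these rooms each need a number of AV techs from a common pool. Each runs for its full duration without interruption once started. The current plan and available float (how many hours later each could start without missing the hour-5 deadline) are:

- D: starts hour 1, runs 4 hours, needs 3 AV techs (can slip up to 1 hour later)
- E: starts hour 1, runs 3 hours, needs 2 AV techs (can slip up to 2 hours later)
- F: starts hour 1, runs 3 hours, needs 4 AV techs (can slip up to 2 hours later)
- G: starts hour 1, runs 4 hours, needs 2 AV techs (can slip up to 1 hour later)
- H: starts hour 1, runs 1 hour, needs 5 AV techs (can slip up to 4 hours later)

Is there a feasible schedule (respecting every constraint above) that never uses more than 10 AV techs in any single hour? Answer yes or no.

The minimum achievable peak is 11; 10 < 11, so no feasible schedule stays within the cap.

no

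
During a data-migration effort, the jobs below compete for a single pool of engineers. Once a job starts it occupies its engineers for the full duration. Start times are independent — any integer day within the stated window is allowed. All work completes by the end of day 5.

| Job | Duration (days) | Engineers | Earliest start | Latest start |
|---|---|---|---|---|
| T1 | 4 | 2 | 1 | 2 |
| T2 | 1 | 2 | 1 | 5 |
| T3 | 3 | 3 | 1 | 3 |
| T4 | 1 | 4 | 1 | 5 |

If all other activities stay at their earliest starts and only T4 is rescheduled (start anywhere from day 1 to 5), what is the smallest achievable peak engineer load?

T4@1: d1:11  d2:5  d3:5  d4:2  d5:0 → peak 11
T4@2: d1:7  d2:9  d3:5  d4:2  d5:0 → peak 9
T4@3: d1:7  d2:5  d3:9  d4:2  d5:0 → peak 9
T4@4: d1:7  d2:5  d3:5  d4:6  d5:0 → peak 7
T4@5: d1:7  d2:5  d3:5  d4:2  d5:4 → peak 7
Best is T4@4, peak 7.

7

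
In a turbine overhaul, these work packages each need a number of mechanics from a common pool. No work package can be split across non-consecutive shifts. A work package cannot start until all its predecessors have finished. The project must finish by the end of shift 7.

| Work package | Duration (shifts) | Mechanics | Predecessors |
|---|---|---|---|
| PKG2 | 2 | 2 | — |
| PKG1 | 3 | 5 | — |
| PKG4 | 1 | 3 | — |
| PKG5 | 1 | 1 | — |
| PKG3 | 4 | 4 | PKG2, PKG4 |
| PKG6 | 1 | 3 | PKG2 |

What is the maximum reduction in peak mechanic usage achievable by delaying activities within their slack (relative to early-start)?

4

Early-start peak: s1:11  s2:7  s3:12  s4:4  s5:4  s6:4  s7:0 ⇒ 12.
Leveled (PKG2@1, PKG1@1, PKG4@3, PKG5@1, PKG3@4, PKG6@4): s1:8  s2:7  s3:8  s4:7  s5:4  s6:4  s7:4 ⇒ 8.
Reduction 12 − 8 = 4.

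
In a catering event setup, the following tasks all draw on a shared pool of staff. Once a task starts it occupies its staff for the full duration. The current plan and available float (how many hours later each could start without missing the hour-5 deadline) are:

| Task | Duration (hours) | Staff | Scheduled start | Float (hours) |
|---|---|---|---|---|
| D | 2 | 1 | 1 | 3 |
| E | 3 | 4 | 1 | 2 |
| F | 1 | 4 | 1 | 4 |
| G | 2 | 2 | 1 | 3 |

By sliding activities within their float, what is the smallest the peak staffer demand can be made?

Early-start (D@1, E@1, F@1, G@1) gives peak 11: h1:11  h2:7  h3:4  h4:0  h5:0.
Shift F→4, G→3.
Schedule D@1, E@1, F@4, G@3: h1:5  h2:5  h3:6  h4:6  h5:0 — peak 6.

6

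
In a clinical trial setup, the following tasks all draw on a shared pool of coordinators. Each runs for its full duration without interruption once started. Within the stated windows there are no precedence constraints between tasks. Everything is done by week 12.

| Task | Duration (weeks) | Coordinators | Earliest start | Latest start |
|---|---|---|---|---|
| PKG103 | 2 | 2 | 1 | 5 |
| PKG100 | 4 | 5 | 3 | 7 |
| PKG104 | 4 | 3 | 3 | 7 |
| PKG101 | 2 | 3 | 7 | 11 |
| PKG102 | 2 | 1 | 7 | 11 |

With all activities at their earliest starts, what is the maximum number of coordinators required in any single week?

Early-start schedule: PKG103@1, PKG100@3, PKG104@3, PKG101@7, PKG102@7.
Load per week: week 1: 2, week 2: 2, week 3: 8, week 4: 8, week 5: 8, week 6: 8, week 7: 4, week 8: 4, week 9: 0, week 10: 0, week 11: 0, week 12: 0.
Peak is 8.

8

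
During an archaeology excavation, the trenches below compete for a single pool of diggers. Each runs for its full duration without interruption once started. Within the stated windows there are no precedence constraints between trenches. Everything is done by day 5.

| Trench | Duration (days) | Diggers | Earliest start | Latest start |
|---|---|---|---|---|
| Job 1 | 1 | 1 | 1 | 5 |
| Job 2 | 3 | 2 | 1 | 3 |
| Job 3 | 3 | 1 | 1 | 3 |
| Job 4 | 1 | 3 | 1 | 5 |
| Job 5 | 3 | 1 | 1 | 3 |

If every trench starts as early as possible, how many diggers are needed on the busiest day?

8

Early-start schedule: Job 1@1, Job 2@1, Job 3@1, Job 4@1, Job 5@1.
Load per day: day 1: 8, day 2: 4, day 3: 4, day 4: 0, day 5: 0.
Peak is 8.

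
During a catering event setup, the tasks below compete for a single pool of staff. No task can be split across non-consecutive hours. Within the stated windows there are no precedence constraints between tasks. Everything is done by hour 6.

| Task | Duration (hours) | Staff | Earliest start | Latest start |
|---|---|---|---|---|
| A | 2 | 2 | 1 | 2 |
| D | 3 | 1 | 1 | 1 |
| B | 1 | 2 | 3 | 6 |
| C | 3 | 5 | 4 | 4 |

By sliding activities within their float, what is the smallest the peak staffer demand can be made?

Schedule A@1, D@1, B@3, C@4: h1:3  h2:3  h3:3  h4:5  h5:5  h6:5 — peak 5.
No arrangement of the 8 feasible schedules does better.

5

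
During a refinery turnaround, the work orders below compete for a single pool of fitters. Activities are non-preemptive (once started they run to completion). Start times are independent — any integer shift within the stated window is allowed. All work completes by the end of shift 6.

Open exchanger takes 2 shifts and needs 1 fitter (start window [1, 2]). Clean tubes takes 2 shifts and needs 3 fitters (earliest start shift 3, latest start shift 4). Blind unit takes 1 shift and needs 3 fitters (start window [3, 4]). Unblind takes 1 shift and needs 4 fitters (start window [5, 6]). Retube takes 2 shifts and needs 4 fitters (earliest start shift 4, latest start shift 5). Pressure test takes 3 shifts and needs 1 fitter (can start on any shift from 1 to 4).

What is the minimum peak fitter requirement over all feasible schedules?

Early-start (Open exchanger@1, Clean tubes@3, Blind unit@3, Unblind@5, Retube@4, Pressure test@1) gives peak 8: s1:2  s2:2  s3:7  s4:7  s5:8  s6:0.
Shift Unblind→6.
Schedule Open exchanger@1, Clean tubes@3, Blind unit@3, Unblind@6, Retube@4, Pressure test@1: s1:2  s2:2  s3:7  s4:7  s5:4  s6:4 — peak 7.

7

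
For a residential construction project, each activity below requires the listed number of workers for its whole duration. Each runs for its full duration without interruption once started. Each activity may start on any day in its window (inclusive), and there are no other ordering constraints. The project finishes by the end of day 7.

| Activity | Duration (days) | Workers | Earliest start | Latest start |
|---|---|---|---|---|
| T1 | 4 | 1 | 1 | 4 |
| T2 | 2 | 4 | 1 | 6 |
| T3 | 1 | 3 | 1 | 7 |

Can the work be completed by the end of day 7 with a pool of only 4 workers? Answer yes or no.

Schedule T1@1, T2@5, T3@1: d1:4  d2:1  d3:1  d4:1  d5:4  d6:4  d7:0 — peak 4 ≤ 4.

yes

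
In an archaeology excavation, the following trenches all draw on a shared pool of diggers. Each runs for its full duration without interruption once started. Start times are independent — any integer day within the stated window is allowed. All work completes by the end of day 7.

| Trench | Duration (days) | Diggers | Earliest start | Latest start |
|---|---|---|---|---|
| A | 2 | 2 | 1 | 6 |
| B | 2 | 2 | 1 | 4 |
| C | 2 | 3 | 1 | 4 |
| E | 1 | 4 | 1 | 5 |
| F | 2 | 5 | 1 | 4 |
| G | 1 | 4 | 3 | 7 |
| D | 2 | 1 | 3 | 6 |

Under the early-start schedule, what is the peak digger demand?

16

Early-start schedule: A@1, B@1, C@1, E@1, F@1, G@3, D@3.
Load per day: day 1: 16, day 2: 12, day 3: 5, day 4: 1, day 5: 0, day 6: 0, day 7: 0.
Peak is 16.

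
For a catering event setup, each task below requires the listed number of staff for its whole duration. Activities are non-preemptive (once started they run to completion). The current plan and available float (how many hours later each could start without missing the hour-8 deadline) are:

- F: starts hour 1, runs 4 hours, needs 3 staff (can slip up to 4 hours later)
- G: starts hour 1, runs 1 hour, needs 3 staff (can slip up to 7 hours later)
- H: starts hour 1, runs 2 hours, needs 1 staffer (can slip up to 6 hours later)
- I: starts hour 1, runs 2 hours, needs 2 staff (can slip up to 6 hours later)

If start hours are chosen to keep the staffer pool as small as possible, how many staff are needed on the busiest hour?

3

Early-start (F@1, G@1, H@1, I@1) gives peak 9: h1:9  h2:6  h3:3  h4:3  h5:0  h6:0  h7:0  h8:0.
Shift G→5, H→6, I→6.
Schedule F@1, G@5, H@6, I@6: h1:3  h2:3  h3:3  h4:3  h5:3  h6:3  h7:3  h8:0 — peak 3.
Total staffer-hours = 21 over 8 hours ⇒ peak ≥ ⌈21/8⌉ = 3, so 3 is optimal.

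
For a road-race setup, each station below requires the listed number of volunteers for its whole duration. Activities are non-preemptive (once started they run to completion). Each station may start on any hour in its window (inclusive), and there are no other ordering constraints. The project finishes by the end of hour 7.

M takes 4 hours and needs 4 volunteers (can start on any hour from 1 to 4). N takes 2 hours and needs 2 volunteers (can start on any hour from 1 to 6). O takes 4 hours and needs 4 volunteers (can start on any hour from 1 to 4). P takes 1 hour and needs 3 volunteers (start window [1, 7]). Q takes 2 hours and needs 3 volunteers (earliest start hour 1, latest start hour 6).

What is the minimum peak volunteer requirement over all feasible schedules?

8

Early-start (M@1, N@1, O@1, P@1, Q@1) gives peak 16: h1:16  h2:13  h3:8  h4:8  h5:0  h6:0  h7:0.
Shift O→3, P→5, Q→6.
Schedule M@1, N@1, O@3, P@5, Q@6: h1:6  h2:6  h3:8  h4:8  h5:7  h6:7  h7:3 — peak 8.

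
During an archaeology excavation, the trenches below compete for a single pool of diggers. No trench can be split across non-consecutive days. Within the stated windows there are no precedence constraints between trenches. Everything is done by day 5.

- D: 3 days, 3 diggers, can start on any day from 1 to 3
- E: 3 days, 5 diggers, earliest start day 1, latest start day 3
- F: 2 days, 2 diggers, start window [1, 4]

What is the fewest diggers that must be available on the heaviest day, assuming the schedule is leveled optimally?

8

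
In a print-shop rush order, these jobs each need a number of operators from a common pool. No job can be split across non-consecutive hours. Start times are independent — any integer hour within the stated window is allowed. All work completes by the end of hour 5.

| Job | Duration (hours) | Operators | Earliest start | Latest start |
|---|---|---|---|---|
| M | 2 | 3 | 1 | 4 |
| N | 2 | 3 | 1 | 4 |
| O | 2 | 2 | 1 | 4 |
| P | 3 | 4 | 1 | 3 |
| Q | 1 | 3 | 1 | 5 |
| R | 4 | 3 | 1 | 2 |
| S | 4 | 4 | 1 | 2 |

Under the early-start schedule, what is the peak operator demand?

Early-start schedule: M@1, N@1, O@1, P@1, Q@1, R@1, S@1.
Load per hour: hour 1: 22, hour 2: 19, hour 3: 11, hour 4: 7, hour 5: 0.
Peak is 22.

22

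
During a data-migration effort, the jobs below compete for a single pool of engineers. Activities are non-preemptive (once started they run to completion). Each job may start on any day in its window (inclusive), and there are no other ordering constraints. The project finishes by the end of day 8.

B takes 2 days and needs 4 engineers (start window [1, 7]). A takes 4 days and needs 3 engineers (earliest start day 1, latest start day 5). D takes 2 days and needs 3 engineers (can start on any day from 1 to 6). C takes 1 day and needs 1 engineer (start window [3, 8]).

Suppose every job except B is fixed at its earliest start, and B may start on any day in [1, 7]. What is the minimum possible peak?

B@1: d1:10  d2:10  d3:4  d4:3  d5:0  d6:0  d7:0  d8:0 → peak 10
B@2: d1:6  d2:10  d3:8  d4:3  d5:0  d6:0  d7:0  d8:0 → peak 10
B@3: d1:6  d2:6  d3:8  d4:7  d5:0  d6:0  d7:0  d8:0 → peak 8
B@4: d1:6  d2:6  d3:4  d4:7  d5:4  d6:0  d7:0  d8:0 → peak 7
B@5: d1:6  d2:6  d3:4  d4:3  d5:4  d6:4  d7:0  d8:0 → peak 6
B@6: d1:6  d2:6  d3:4  d4:3  d5:0  d6:4  d7:4  d8:0 → peak 6
B@7: d1:6  d2:6  d3:4  d4:3  d5:0  d6:0  d7:4  d8:4 → peak 6
Best is B@5, peak 6.

6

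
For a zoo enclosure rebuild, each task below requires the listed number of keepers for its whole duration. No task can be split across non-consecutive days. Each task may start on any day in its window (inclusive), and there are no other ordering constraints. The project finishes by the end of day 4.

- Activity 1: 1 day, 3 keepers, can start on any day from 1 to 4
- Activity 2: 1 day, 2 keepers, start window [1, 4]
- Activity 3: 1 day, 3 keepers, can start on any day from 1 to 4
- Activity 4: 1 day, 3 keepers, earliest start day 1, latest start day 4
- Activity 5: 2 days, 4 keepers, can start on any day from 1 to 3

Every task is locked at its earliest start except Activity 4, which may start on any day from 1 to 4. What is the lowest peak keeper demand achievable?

Activity 4@1: d1:15  d2:4  d3:0  d4:0 → peak 15
Activity 4@2: d1:12  d2:7  d3:0  d4:0 → peak 12
Activity 4@3: d1:12  d2:4  d3:3  d4:0 → peak 12
Activity 4@4: d1:12  d2:4  d3:0  d4:3 → peak 12
Best is Activity 4@2, peak 12.

12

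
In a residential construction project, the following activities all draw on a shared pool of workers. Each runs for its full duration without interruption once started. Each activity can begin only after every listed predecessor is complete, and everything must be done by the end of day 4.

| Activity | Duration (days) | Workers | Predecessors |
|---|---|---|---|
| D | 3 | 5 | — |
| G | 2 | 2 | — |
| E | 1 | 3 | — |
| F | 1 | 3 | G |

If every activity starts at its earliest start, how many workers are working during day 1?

At early start, day 1 has: D, G, E.
Demand: 5 + 2 + 3 = 10.

10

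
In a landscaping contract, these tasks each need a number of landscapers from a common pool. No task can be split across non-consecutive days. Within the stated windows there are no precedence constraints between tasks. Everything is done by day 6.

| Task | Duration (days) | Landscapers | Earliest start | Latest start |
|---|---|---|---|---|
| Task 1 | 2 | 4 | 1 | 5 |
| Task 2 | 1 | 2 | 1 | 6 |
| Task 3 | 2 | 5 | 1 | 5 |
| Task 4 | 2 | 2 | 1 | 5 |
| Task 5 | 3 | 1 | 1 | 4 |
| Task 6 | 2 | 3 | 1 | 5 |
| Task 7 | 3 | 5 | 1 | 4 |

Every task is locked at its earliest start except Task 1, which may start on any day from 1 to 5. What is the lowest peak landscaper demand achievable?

18

Task 1@1: d1:22  d2:20  d3:6  d4:0  d5:0  d6:0 → peak 22
Task 1@2: d1:18  d2:20  d3:10  d4:0  d5:0  d6:0 → peak 20
Task 1@3: d1:18  d2:16  d3:10  d4:4  d5:0  d6:0 → peak 18
Task 1@4: d1:18  d2:16  d3:6  d4:4  d5:4  d6:0 → peak 18
Task 1@5: d1:18  d2:16  d3:6  d4:0  d5:4  d6:4 → peak 18
Best is Task 1@3, peak 18.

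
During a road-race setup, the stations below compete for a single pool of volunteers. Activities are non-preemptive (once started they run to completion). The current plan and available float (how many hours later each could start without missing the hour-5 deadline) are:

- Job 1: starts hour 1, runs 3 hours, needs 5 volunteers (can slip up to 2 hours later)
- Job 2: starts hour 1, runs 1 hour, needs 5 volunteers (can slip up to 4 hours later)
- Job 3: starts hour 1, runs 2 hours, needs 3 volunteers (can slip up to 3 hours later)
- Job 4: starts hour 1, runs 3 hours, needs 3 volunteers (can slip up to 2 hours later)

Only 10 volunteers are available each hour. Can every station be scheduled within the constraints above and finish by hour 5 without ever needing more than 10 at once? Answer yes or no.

yes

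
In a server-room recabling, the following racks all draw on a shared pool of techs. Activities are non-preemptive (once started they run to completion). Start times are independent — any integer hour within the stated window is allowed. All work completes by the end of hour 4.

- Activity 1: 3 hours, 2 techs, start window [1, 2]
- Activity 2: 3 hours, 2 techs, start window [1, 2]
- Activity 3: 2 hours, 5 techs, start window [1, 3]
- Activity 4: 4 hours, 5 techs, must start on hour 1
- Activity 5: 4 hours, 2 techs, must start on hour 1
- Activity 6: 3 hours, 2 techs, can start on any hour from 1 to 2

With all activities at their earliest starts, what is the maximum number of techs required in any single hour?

Early-start schedule: Activity 1@1, Activity 2@1, Activity 3@1, Activity 4@1, Activity 5@1, Activity 6@1.
Load per hour: hour 1: 18, hour 2: 18, hour 3: 13, hour 4: 7.
Peak is 18.

18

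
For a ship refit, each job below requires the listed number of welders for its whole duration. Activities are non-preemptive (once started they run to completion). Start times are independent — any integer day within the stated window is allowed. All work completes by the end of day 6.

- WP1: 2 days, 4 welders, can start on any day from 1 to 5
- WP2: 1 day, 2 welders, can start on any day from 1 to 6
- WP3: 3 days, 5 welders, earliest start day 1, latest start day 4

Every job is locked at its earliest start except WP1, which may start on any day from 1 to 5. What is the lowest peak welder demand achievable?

WP1@1: d1:11  d2:9  d3:5  d4:0  d5:0  d6:0 → peak 11
WP1@2: d1:7  d2:9  d3:9  d4:0  d5:0  d6:0 → peak 9
WP1@3: d1:7  d2:5  d3:9  d4:4  d5:0  d6:0 → peak 9
WP1@4: d1:7  d2:5  d3:5  d4:4  d5:4  d6:0 → peak 7
WP1@5: d1:7  d2:5  d3:5  d4:0  d5:4  d6:4 → peak 7
Best is WP1@4, peak 7.

7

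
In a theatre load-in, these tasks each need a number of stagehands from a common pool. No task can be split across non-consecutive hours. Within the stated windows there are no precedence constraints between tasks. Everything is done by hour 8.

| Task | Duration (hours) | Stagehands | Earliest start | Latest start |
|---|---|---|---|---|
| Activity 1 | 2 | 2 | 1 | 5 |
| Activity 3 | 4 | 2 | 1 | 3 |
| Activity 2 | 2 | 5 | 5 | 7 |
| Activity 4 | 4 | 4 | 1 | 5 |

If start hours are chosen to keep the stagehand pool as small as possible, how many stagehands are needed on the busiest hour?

Early-start (Activity 1@1, Activity 3@1, Activity 2@5, Activity 4@1) gives peak 8: h1:8  h2:8  h3:6  h4:6  h5:5  h6:5  h7:0  h8:0.
Shift Activity 2→7, Activity 4→3.
Schedule Activity 1@1, Activity 3@1, Activity 2@7, Activity 4@3: h1:4  h2:4  h3:6  h4:6  h5:4  h6:4  h7:5  h8:5 — peak 6.

6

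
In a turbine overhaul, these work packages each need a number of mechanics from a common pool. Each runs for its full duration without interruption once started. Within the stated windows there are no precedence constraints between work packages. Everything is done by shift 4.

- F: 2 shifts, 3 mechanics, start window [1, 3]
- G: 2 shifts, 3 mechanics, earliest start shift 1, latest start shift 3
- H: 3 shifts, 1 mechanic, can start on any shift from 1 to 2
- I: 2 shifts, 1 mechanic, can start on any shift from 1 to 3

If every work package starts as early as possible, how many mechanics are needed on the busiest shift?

Early-start schedule: F@1, G@1, H@1, I@1.
Load per shift: shift 1: 8, shift 2: 8, shift 3: 1, shift 4: 0.
Peak is 8.

8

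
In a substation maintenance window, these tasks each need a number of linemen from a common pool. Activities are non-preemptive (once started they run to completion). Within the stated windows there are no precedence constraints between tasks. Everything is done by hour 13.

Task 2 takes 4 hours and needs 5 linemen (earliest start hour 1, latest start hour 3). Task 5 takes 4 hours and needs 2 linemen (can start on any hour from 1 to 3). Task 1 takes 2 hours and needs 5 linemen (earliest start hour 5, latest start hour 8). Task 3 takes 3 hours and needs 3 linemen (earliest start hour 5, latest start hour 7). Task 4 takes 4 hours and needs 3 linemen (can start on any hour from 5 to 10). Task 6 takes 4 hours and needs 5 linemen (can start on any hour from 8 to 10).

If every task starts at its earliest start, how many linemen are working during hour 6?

11

At early start, hour 6 has: Task 1, Task 3, Task 4.
Demand: 5 + 3 + 3 = 11.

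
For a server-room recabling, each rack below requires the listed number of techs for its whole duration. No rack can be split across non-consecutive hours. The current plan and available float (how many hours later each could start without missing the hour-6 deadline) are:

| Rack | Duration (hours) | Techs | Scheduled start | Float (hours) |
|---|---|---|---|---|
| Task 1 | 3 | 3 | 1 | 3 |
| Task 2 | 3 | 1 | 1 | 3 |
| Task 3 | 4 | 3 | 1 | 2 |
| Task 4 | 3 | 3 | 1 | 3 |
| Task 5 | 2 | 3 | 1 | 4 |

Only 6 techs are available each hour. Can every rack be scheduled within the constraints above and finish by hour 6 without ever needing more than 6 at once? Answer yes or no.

no

Total tech-hours = 39; over 6 hours the average is 39/6 > 6, so some hour must exceed 6.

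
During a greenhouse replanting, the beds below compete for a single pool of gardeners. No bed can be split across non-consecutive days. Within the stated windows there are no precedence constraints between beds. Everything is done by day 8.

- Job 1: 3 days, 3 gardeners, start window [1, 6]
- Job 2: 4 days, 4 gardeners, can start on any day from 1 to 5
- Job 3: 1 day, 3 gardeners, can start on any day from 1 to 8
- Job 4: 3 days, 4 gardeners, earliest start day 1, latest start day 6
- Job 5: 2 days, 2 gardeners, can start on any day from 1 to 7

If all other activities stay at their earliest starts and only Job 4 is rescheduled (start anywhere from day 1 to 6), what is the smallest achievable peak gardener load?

Job 4@1: d1:16  d2:13  d3:11  d4:4  d5:0  d6:0  d7:0  d8:0 → peak 16
Job 4@2: d1:12  d2:13  d3:11  d4:8  d5:0  d6:0  d7:0  d8:0 → peak 13
Job 4@3: d1:12  d2:9  d3:11  d4:8  d5:4  d6:0  d7:0  d8:0 → peak 12
Job 4@4: d1:12  d2:9  d3:7  d4:8  d5:4  d6:4  d7:0  d8:0 → peak 12
Job 4@5: d1:12  d2:9  d3:7  d4:4  d5:4  d6:4  d7:4  d8:0 → peak 12
Job 4@6: d1:12  d2:9  d3:7  d4:4  d5:0  d6:4  d7:4  d8:4 → peak 12
Best is Job 4@3, peak 12.

12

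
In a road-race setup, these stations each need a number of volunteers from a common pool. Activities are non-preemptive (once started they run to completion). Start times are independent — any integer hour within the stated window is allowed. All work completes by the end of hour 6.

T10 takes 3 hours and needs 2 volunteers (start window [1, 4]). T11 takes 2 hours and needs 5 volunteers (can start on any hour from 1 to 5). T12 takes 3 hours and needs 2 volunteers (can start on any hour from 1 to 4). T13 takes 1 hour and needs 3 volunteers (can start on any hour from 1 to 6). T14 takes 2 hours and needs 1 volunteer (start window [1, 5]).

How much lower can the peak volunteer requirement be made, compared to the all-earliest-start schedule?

8

Early-start peak: h1:13  h2:10  h3:4  h4:0  h5:0  h6:0 ⇒ 13.
Leveled (T10@1, T11@4, T12@1, T13@6, T14@1): h1:5  h2:5  h3:4  h4:5  h5:5  h6:3 ⇒ 5.
Reduction 13 − 5 = 8.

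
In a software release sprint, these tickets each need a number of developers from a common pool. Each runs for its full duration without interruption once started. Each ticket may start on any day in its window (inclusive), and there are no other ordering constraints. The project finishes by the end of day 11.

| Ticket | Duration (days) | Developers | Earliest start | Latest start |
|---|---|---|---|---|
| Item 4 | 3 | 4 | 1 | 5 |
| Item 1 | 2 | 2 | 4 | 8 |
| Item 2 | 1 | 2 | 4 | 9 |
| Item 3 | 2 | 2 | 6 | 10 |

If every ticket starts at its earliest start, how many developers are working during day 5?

At early start, day 5 has: Item 1.
Demand: 2 = 2.

2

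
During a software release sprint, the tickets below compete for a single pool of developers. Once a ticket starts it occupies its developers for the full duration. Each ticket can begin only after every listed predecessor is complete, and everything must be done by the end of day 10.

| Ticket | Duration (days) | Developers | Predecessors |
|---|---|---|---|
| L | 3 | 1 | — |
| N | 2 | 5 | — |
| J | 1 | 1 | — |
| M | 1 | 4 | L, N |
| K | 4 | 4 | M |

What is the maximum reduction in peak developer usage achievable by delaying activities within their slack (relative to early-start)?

Early-start peak: d1:7  d2:6  d3:1  d4:4  d5:4  d6:4  d7:4  d8:4  d9:0  d10:0 ⇒ 7.
Leveled (L@1, N@4, J@1, M@6, K@7): d1:2  d2:1  d3:1  d4:5  d5:5  d6:4  d7:4  d8:4  d9:4  d10:4 ⇒ 5.
Reduction 7 − 5 = 2.

2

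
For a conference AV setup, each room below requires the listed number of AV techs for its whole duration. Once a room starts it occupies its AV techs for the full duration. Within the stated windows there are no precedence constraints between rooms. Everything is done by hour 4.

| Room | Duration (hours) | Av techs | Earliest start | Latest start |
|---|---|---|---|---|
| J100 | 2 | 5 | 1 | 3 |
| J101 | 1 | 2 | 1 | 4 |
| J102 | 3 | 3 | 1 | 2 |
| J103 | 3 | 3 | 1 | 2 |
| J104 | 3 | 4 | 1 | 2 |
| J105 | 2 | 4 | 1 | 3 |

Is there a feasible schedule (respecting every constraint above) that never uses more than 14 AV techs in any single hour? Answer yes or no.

no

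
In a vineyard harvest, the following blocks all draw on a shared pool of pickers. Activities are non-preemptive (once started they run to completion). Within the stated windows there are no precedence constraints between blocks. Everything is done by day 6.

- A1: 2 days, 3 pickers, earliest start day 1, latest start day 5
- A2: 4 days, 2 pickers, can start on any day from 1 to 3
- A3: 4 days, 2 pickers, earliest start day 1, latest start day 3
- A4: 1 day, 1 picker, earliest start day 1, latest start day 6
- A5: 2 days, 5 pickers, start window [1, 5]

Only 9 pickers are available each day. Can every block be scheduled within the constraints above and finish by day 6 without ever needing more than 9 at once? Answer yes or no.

yes

Schedule A1@1, A2@1, A3@1, A4@3, A5@5: d1:7  d2:7  d3:5  d4:4  d5:5  d6:5 — peak 7 ≤ 9.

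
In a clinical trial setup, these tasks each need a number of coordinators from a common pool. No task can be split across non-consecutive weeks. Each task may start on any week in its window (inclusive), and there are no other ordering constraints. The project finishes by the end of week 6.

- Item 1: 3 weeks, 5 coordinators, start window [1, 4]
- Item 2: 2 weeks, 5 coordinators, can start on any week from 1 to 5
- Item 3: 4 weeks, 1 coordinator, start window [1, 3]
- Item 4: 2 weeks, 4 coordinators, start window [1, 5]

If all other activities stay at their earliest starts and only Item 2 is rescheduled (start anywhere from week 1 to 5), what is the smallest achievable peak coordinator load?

10

Item 2@1: w1:15  w2:15  w3:6  w4:1  w5:0  w6:0 → peak 15
Item 2@2: w1:10  w2:15  w3:11  w4:1  w5:0  w6:0 → peak 15
Item 2@3: w1:10  w2:10  w3:11  w4:6  w5:0  w6:0 → peak 11
Item 2@4: w1:10  w2:10  w3:6  w4:6  w5:5  w6:0 → peak 10
Item 2@5: w1:10  w2:10  w3:6  w4:1  w5:5  w6:5 → peak 10
Best is Item 2@4, peak 10.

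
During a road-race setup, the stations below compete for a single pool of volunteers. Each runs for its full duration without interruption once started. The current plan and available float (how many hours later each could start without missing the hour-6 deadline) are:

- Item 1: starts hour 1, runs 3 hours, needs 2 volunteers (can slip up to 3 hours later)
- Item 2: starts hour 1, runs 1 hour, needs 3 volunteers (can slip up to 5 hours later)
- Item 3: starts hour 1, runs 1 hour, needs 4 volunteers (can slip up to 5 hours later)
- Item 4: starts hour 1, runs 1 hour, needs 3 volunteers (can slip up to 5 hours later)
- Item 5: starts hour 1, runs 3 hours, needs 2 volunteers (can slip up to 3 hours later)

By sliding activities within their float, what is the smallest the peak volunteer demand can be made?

4

Early-start (Item 1@1, Item 2@1, Item 3@1, Item 4@1, Item 5@1) gives peak 14: h1:14  h2:4  h3:4  h4:0  h5:0  h6:0.
Shift Item 2→4, Item 3→5, Item 4→6.
Schedule Item 1@1, Item 2@4, Item 3@5, Item 4@6, Item 5@1: h1:4  h2:4  h3:4  h4:3  h5:4  h6:3 — peak 4.
Total volunteer-hours = 22 over 6 hours ⇒ peak ≥ ⌈22/6⌉ = 4, so 4 is optimal.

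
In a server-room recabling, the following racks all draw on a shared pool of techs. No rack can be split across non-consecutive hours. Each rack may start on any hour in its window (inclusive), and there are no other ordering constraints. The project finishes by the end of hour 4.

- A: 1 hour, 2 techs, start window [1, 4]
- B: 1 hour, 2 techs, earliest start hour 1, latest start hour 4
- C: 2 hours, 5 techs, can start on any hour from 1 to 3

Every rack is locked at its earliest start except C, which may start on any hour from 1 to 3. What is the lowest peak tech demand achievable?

C@1: h1:9  h2:5  h3:0  h4:0 → peak 9
C@2: h1:4  h2:5  h3:5  h4:0 → peak 5
C@3: h1:4  h2:0  h3:5  h4:5 → peak 5
Best is C@2, peak 5.

5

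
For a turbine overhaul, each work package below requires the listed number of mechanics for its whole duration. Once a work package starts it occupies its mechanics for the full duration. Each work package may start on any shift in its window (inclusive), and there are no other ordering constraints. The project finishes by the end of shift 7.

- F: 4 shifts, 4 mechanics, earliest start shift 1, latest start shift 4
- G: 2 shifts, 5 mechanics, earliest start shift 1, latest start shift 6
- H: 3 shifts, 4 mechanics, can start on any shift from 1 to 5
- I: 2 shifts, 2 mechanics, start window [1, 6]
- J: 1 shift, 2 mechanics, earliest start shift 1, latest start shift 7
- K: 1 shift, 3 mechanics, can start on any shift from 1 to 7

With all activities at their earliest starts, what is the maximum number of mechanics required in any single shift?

20

Early-start schedule: F@1, G@1, H@1, I@1, J@1, K@1.
Load per shift: shift 1: 20, shift 2: 15, shift 3: 8, shift 4: 4, shift 5: 0, shift 6: 0, shift 7: 0.
Peak is 20.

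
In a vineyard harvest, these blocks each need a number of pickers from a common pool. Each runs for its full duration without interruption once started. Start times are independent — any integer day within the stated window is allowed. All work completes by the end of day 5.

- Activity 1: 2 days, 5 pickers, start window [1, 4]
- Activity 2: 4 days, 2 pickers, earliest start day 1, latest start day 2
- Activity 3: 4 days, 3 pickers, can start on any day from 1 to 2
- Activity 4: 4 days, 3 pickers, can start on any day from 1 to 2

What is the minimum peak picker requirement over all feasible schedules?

13

Schedule Activity 1@1, Activity 2@1, Activity 3@1, Activity 4@1: d1:13  d2:13  d3:8  d4:8  d5:0 — peak 13.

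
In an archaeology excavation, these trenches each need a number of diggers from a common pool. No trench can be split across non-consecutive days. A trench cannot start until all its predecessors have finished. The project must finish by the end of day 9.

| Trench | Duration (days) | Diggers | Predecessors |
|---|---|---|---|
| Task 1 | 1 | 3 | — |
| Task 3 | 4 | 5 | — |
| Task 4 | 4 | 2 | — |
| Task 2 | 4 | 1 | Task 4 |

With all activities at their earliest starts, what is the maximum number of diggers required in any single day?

10

Early-start schedule: Task 1@1, Task 3@1, Task 4@1, Task 2@5.
Load per day: day 1: 10, day 2: 7, day 3: 7, day 4: 7, day 5: 1, day 6: 1, day 7: 1, day 8: 1, day 9: 0.
Peak is 10.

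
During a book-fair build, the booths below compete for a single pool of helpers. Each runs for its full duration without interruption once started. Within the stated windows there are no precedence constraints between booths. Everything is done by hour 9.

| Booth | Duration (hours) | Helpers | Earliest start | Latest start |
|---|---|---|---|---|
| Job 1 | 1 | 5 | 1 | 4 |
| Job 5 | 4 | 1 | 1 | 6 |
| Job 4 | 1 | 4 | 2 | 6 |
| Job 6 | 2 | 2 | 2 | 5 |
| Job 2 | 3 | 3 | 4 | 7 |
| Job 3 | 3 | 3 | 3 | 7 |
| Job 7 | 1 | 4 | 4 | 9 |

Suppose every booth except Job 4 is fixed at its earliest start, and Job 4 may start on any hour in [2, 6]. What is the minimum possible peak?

11

Job 4@2: h1:6  h2:7  h3:6  h4:11  h5:6  h6:3  h7:0  h8:0  h9:0 → peak 11
Job 4@3: h1:6  h2:3  h3:10  h4:11  h5:6  h6:3  h7:0  h8:0  h9:0 → peak 11
Job 4@4: h1:6  h2:3  h3:6  h4:15  h5:6  h6:3  h7:0  h8:0  h9:0 → peak 15
Job 4@5: h1:6  h2:3  h3:6  h4:11  h5:10  h6:3  h7:0  h8:0  h9:0 → peak 11
Job 4@6: h1:6  h2:3  h3:6  h4:11  h5:6  h6:7  h7:0  h8:0  h9:0 → peak 11
Best is Job 4@2, peak 11.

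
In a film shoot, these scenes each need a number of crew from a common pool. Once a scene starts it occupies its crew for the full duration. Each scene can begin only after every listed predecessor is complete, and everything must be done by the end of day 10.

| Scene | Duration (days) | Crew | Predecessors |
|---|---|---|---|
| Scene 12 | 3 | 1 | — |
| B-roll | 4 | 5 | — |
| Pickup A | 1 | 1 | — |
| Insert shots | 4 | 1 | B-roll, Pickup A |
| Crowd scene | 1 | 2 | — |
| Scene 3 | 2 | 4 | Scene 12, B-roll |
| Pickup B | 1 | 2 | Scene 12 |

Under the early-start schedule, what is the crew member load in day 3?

At early start, day 3 has: Scene 12, B-roll.
Demand: 1 + 5 = 6.

6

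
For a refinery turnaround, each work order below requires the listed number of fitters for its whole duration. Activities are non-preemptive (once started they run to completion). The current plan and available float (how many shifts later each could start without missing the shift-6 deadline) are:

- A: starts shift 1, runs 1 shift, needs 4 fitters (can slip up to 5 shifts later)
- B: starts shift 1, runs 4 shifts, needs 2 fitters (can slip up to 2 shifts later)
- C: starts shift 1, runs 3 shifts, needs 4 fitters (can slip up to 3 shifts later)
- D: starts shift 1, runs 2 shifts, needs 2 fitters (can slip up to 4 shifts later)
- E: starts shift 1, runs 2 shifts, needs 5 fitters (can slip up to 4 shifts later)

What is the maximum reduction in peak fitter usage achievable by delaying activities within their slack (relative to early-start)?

10

Early-start peak: s1:17  s2:13  s3:6  s4:2  s5:0  s6:0 ⇒ 17.
Leveled (A@1, B@1, C@2, D@5, E@5): s1:6  s2:6  s3:6  s4:6  s5:7  s6:7 ⇒ 7.
Reduction 17 − 7 = 10.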